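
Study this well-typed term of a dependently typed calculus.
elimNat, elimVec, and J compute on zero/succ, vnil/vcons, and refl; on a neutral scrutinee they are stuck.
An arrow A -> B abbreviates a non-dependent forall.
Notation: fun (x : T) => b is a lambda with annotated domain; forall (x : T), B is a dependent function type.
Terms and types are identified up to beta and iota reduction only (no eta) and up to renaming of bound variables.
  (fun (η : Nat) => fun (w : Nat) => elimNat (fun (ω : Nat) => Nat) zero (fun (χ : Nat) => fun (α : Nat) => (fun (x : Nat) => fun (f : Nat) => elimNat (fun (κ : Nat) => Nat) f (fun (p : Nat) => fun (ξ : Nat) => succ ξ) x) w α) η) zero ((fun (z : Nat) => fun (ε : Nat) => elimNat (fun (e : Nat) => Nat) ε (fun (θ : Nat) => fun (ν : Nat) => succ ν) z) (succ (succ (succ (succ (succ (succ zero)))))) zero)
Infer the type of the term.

type:
  Nat


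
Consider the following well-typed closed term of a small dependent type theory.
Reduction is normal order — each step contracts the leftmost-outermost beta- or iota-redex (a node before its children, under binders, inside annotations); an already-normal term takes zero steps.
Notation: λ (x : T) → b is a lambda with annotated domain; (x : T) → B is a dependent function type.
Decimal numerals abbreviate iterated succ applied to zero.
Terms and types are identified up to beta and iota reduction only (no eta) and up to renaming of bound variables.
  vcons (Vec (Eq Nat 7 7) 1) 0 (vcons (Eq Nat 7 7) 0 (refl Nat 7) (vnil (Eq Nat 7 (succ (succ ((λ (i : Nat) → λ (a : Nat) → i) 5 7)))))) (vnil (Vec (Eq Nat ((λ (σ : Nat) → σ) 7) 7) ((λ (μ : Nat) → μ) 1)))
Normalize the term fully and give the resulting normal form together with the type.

normal form:
  vcons (Vec (Eq Nat 7 7) 1) 0 (vcons (Eq Nat 7 7) 0 (refl Nat 7) (vnil (Eq Nat 7 7))) (vnil (Vec (Eq Nat 7 7) 1))
type:
  Vec (Vec (Eq Nat 7 7) 1) 1


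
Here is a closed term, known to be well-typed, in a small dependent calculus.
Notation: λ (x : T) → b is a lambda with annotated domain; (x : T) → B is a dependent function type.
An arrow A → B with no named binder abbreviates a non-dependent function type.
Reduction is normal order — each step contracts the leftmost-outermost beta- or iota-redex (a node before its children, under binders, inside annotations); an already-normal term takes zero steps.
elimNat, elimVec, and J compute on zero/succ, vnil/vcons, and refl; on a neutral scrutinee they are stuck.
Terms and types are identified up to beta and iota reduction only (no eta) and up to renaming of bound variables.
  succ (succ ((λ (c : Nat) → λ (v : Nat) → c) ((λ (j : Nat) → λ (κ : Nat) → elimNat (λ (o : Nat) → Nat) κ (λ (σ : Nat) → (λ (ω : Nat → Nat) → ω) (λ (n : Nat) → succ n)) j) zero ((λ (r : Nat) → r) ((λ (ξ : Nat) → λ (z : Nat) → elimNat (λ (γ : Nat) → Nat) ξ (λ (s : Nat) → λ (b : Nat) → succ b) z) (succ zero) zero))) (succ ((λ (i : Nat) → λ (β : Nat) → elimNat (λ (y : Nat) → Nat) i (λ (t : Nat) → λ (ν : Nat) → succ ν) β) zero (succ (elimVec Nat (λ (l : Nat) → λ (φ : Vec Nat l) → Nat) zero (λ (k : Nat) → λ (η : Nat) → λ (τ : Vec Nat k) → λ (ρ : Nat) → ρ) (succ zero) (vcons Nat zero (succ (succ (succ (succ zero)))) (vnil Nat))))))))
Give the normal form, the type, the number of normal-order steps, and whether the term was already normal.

reduced normal form:
  succ (succ (succ zero))
the term's type:
  Nat
reduction steps (normal order): 9
term was already normal: no
first redex: a beta-redex


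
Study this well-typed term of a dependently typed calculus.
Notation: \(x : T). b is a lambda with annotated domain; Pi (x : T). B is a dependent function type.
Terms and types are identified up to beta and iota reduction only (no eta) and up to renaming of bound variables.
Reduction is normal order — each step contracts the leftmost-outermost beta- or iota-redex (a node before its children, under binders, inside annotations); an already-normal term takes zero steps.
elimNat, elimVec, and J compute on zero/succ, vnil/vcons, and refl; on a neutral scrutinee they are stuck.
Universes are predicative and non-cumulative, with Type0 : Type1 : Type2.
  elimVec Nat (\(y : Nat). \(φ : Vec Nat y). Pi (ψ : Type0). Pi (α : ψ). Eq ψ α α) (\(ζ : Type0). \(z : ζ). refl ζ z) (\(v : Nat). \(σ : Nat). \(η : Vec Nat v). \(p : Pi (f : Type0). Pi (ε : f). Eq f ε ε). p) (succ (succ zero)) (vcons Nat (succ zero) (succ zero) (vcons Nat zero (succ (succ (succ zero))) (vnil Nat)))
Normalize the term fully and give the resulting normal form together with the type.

resulting normal form:
  \(y : Type0). \(φ : y). refl y φ
the term's type:
  Pi (y : Type0). Pi (φ : y). Eq y φ φ
observation: 11 normal-order steps separate the term from its normal form.


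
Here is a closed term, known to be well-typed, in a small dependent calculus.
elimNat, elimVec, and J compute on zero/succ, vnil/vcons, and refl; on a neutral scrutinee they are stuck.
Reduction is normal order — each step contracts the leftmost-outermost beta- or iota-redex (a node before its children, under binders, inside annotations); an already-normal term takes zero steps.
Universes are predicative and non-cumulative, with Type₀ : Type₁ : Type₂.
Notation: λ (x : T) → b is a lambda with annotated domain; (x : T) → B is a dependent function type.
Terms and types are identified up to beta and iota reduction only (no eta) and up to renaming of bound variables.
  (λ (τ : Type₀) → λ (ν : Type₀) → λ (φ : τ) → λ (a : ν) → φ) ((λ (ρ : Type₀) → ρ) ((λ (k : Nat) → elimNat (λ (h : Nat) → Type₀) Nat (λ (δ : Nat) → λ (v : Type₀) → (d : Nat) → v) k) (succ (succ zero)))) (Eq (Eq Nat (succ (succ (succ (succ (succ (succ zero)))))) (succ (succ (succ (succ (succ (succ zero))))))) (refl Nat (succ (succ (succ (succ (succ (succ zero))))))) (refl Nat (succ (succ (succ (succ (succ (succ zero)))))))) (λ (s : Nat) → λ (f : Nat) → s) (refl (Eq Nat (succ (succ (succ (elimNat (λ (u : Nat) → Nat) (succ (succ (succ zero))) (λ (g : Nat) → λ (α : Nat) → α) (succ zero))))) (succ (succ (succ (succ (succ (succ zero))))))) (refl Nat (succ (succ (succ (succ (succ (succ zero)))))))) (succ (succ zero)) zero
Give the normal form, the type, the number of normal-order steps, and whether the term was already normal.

resulting normal form:
  succ (succ zero)
the term's type:
  Nat
steps to reach normal form (normal order): 6
started in normal form: no
first contracted redex: a beta-redex


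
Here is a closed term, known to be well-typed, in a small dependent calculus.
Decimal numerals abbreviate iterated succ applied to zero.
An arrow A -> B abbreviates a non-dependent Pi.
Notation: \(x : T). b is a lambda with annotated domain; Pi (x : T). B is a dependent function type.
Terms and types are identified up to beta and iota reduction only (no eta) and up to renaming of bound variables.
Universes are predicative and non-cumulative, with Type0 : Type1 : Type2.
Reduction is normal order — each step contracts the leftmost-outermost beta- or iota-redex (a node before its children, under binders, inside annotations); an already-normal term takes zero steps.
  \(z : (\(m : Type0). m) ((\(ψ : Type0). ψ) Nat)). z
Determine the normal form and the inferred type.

reduced normal form:
  \(z : Nat). z
inferred type:
  Nat -> Nat
observation: 2 normal-order steps normalize the term, beginning with a beta-redex.


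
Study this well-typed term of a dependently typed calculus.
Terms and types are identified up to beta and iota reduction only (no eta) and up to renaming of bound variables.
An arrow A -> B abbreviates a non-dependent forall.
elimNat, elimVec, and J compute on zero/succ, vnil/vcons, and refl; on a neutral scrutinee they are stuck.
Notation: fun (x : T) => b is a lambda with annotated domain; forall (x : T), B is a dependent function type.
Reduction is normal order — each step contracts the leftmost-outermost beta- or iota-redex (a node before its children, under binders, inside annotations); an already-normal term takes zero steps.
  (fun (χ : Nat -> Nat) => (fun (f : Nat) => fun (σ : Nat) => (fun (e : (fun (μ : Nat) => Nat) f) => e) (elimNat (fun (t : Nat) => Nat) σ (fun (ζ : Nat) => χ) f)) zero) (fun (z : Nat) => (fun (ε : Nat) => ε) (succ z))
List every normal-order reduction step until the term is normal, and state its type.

reduction (normal order):
  (fun (χ : Nat -> Nat) => (fun (f : Nat) => fun (σ : Nat) => (fun (e : (fun (μ : Nat) => Nat) f) => e) (elimNat (fun (t : Nat) => Nat) σ (fun (ζ : Nat) => χ) f)) zero) (fun (z : Nat) => (fun (ε : Nat) => ε) (succ z))
  ~> (fun (χ : Nat) => fun (f : Nat) => (fun (σ : (fun (e : Nat) => Nat) χ) => σ) (elimNat (fun (μ : Nat) => Nat) f (fun (t : Nat) => fun (ζ : Nat) => (fun (z : Nat) => z) (succ ζ)) χ)) zero
  ~> fun (χ : Nat) => (fun (f : (fun (σ : Nat) => Nat) zero) => f) (elimNat (fun (e : Nat) => Nat) χ (fun (μ : Nat) => fun (t : Nat) => (fun (ζ : Nat) => ζ) (succ t)) zero)
  ~> fun (χ : Nat) => elimNat (fun (f : Nat) => Nat) χ (fun (σ : Nat) => fun (e : Nat) => (fun (μ : Nat) => μ) (succ e)) zero
  ~> fun (χ : Nat) => χ
type:
  Nat -> Nat


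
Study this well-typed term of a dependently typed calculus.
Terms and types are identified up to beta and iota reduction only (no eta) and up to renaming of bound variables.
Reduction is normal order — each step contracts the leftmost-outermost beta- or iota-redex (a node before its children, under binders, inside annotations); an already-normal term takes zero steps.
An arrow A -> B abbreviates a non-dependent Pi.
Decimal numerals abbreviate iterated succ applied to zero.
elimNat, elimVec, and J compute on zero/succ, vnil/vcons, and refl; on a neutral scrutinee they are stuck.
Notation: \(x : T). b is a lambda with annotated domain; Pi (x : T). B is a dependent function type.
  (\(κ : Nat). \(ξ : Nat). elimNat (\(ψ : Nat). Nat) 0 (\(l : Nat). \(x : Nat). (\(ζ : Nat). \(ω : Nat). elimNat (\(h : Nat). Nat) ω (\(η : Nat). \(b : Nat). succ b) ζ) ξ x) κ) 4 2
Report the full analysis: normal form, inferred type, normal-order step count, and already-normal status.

reduced normal form:
  8
inferred type:
  Nat
normal-order step count: 51
started in normal form: no
first redex: a beta-redex


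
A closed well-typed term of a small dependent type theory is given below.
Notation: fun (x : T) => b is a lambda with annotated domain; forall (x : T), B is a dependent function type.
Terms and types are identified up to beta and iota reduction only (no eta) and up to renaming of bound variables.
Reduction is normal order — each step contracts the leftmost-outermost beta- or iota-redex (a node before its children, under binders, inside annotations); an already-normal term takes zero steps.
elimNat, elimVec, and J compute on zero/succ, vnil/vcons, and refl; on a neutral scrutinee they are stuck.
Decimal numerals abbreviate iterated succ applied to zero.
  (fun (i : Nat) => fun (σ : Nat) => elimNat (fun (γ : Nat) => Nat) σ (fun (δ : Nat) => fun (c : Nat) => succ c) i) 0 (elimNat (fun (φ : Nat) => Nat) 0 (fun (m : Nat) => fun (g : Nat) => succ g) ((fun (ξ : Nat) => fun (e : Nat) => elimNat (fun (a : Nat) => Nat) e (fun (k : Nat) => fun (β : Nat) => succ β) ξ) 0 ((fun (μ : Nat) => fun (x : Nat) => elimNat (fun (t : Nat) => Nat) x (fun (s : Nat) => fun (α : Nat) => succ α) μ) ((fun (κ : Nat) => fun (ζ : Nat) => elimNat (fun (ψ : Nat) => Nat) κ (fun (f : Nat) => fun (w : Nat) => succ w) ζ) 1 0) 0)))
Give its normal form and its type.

resulting normal form:
  1
type:
  Nat
observation: the first redex contracted is a beta-redex; the normal form is reached in 19 normal-order steps.


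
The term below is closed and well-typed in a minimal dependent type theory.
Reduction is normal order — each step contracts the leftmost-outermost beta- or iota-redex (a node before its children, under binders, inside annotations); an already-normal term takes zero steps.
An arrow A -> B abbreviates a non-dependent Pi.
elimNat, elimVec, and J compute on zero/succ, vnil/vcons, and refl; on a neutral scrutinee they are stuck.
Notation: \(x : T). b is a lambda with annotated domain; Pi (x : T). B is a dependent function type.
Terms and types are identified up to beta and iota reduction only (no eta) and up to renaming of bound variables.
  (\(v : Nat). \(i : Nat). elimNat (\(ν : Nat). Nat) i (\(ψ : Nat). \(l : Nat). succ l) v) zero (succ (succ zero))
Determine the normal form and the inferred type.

resulting normal form:
  succ (succ zero)
type:
  Nat
observation: the first redex contracted is a beta-redex; the normal form is reached in 3 normal-order steps.


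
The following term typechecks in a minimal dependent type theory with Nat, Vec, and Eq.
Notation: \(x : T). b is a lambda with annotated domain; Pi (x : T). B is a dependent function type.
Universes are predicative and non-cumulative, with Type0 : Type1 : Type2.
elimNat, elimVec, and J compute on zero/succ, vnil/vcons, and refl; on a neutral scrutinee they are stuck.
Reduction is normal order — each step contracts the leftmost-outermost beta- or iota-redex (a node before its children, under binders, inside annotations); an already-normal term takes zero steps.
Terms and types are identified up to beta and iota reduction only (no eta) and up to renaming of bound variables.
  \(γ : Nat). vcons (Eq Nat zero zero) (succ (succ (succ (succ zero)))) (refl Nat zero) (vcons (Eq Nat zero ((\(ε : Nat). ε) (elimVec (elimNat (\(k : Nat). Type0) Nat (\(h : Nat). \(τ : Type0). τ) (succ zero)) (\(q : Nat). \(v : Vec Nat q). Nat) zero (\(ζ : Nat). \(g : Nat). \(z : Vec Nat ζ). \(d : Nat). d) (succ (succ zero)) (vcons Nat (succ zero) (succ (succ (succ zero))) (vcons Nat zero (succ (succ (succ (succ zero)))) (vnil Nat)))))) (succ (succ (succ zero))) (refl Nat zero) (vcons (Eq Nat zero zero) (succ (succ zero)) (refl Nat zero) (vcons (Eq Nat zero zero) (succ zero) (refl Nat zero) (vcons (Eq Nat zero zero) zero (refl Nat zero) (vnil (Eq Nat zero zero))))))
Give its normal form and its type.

resulting normal form:
  \(γ : Nat). vcons (Eq Nat zero zero) (succ (succ (succ (succ zero)))) (refl Nat zero) (vcons (Eq Nat zero zero) (succ (succ (succ zero))) (refl Nat zero) (vcons (Eq Nat zero zero) (succ (succ zero)) (refl Nat zero) (vcons (Eq Nat zero zero) (succ zero) (refl Nat zero) (vcons (Eq Nat zero zero) zero (refl Nat zero) (vnil (Eq Nat zero zero))))))
inferred type:
  Pi (γ : Nat). Vec (Eq Nat zero zero) (succ (succ (succ (succ (succ zero)))))
observation: the term reaches its normal form after 12 normal-order steps.


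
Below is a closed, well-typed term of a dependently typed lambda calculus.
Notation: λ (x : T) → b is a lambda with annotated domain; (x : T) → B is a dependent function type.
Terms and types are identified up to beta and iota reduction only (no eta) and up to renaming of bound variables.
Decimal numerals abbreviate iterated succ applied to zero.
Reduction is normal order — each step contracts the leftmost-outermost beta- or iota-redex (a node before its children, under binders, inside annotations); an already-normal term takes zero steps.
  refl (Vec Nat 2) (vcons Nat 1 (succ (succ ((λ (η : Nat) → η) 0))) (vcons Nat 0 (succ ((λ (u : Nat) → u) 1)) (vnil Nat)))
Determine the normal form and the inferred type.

normal form:
  refl (Vec Nat 2) (vcons Nat 1 2 (vcons Nat 0 2 (vnil Nat)))
inferred type:
  Eq (Vec Nat 2) (vcons Nat 1 2 (vcons Nat 0 2 (vnil Nat))) (vcons Nat 1 2 (vcons Nat 0 2 (vnil Nat)))


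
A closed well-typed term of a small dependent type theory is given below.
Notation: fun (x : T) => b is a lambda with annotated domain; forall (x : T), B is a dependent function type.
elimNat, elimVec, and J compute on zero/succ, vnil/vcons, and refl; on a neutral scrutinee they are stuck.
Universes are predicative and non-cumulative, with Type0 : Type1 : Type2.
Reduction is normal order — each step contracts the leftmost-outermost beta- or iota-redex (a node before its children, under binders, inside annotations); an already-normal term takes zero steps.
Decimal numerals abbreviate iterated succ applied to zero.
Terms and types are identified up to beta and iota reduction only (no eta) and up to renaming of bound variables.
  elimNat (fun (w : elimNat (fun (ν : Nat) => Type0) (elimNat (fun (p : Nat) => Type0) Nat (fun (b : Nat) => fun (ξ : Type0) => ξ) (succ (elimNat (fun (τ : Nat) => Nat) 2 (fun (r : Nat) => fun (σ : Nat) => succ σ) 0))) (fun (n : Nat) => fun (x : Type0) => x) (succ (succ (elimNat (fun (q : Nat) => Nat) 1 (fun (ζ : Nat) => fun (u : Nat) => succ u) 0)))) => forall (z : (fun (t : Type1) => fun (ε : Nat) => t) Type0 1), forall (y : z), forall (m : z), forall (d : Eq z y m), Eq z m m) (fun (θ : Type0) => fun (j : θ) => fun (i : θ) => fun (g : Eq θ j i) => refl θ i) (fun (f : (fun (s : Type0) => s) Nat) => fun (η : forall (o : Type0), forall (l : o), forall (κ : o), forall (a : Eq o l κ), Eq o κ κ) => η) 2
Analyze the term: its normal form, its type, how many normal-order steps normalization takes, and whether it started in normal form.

resulting normal form:
  fun (w : Type0) => fun (ν : w) => fun (p : w) => fun (b : Eq w ν p) => refl w p
inferred type:
  forall (w : Type0), forall (ν : w), forall (p : w), forall (b : Eq w ν p), Eq w p p
normal-order step count: 7
started in normal form: no
first contracted redex: an elimNat iota-redex


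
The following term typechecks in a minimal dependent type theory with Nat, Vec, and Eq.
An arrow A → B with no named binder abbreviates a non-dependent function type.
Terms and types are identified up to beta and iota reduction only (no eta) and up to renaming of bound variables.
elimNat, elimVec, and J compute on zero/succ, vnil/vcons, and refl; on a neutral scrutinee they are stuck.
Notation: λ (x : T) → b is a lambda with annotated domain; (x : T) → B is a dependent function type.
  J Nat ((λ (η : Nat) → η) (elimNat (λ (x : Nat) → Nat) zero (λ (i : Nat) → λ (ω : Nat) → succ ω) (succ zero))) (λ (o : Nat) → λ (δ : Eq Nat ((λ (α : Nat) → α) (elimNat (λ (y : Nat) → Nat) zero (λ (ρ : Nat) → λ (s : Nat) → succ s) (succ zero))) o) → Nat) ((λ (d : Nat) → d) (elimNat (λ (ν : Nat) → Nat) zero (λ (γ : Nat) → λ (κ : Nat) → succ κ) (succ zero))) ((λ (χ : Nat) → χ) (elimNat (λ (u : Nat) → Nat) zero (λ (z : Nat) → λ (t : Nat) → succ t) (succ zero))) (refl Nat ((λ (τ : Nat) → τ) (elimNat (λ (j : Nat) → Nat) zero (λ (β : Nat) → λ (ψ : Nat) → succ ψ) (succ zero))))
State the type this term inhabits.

inferred type:
  Nat


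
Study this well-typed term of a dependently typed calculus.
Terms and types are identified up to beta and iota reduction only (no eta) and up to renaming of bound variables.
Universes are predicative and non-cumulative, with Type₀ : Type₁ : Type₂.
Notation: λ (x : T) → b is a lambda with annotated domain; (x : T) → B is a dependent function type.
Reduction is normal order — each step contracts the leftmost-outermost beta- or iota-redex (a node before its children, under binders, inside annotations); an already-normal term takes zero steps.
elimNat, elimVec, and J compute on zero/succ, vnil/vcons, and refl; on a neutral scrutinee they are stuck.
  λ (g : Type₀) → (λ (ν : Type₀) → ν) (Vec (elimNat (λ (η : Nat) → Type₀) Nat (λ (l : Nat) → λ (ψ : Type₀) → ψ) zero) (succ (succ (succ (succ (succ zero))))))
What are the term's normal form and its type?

reduced normal form:
  λ (g : Type₀) → Vec Nat (succ (succ (succ (succ (succ zero)))))
inferred type:
  (g : Type₀) → Type₀


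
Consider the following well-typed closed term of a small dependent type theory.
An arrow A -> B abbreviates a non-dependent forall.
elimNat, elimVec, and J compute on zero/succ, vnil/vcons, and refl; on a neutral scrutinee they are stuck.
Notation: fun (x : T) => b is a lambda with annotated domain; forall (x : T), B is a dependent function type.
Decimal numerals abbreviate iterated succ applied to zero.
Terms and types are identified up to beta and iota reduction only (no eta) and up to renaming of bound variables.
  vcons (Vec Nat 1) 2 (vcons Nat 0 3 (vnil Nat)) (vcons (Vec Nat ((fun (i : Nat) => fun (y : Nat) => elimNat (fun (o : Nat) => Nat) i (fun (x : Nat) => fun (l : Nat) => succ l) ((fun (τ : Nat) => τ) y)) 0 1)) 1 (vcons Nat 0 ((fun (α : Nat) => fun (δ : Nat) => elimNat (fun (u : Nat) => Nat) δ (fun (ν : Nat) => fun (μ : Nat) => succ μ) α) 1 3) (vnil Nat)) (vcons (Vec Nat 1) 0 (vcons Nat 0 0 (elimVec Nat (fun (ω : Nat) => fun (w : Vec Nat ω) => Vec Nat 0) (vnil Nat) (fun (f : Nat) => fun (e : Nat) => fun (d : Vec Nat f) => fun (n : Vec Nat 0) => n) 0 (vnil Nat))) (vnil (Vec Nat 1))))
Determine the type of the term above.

inferred type:
  Vec (Vec Nat 1) 3


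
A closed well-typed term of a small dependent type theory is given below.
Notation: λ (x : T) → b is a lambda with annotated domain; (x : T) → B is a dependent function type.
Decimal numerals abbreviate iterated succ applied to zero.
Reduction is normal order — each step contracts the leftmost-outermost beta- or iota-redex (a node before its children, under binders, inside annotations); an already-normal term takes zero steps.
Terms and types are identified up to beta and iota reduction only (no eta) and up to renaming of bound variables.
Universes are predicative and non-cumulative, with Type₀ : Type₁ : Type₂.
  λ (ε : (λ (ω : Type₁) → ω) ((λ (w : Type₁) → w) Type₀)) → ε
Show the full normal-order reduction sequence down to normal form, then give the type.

reduction (normal order):
  λ (ε : (λ (ω : Type₁) → ω) ((λ (w : Type₁) → w) Type₀)) → ε
  ~> λ (ε : (λ (ω : Type₁) → ω) Type₀) → ε
  ~> λ (ε : Type₀) → ε
inferred type:
  (ε : Type₀) → Type₀


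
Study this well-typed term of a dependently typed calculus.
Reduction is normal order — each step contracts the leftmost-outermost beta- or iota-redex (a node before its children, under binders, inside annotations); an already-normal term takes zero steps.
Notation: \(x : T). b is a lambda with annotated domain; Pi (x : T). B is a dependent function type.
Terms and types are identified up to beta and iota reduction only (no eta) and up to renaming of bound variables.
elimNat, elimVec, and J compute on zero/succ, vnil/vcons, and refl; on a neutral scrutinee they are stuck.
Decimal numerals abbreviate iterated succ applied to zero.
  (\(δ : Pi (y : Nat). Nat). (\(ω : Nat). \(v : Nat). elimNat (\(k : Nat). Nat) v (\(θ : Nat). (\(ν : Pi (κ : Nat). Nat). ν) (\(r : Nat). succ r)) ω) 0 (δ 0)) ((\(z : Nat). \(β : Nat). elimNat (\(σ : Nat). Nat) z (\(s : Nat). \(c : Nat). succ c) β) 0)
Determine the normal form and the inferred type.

resulting normal form:
  0
type:
  Nat
observation: contracting a beta-redex first, the term normalizes in 7 steps.


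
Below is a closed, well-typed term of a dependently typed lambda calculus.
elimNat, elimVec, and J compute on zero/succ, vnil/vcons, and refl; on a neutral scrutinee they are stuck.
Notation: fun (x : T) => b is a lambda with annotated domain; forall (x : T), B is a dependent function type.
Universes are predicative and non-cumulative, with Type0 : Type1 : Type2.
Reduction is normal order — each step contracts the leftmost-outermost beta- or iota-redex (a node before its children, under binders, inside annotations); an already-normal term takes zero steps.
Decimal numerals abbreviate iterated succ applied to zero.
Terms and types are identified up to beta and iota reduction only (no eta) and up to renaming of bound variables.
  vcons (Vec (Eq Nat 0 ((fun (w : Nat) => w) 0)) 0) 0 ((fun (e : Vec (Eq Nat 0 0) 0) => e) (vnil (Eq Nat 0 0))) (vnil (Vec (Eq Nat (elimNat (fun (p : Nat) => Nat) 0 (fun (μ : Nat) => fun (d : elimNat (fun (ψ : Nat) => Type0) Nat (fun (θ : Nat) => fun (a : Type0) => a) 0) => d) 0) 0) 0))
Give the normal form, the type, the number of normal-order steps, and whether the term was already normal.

reduced normal form:
  vcons (Vec (Eq Nat 0 0) 0) 0 (vnil (Eq Nat 0 0)) (vnil (Vec (Eq Nat 0 0) 0))
inferred type:
  Vec (Vec (Eq Nat 0 0) 0) 1
reduction steps (normal order): 3
already normal: no
first contracted redex: a beta-redex


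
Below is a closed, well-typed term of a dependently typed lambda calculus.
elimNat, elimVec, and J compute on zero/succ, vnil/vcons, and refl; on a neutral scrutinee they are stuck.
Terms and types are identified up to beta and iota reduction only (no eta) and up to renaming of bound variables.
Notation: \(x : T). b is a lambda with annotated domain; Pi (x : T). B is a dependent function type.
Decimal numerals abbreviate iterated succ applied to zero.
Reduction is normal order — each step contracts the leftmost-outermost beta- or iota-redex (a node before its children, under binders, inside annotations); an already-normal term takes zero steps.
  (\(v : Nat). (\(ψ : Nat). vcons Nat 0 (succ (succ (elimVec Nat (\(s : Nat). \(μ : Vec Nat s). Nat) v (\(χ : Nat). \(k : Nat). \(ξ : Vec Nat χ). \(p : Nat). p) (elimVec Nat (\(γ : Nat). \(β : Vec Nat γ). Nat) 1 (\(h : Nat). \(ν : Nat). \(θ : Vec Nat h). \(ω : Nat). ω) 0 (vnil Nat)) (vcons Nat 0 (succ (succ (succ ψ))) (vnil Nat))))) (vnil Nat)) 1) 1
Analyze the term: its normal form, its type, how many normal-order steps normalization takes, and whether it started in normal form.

reduced normal form:
  vcons Nat 0 3 (vnil Nat)
the term's type:
  Vec Nat 1
steps to reach normal form (normal order): 8
already normal: no
first redex: a beta-redex


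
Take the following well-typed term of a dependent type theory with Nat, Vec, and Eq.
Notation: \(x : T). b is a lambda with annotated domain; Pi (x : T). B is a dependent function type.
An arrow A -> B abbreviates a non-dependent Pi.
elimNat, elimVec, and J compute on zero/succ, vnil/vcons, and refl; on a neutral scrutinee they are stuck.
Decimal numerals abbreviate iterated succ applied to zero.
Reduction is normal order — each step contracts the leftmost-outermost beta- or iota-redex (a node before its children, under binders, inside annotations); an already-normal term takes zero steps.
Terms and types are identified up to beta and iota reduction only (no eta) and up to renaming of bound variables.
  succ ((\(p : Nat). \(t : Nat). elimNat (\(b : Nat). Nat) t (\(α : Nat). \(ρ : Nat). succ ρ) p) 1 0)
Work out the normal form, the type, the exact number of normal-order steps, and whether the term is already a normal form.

normal form:
  2
inferred type:
  Nat
steps to reach normal form (normal order): 6
already normal: no
first redex: a beta-redex


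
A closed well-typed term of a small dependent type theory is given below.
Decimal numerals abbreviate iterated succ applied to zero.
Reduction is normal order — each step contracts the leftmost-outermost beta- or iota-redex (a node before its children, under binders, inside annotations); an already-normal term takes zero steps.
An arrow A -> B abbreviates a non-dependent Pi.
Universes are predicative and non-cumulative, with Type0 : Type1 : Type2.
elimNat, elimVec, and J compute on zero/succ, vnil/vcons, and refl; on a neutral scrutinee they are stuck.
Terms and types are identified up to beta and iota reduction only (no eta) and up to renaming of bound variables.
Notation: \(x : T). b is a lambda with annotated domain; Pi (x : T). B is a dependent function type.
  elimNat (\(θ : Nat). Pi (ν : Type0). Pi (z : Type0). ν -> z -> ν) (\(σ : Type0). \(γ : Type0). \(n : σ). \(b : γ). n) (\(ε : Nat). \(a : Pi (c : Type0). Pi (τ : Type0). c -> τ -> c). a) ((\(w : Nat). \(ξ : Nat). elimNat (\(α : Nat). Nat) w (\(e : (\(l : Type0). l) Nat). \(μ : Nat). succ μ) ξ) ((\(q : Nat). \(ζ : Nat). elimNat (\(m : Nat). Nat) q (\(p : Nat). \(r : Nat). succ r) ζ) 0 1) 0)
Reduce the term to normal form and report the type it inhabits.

reduced normal form:
  \(θ : Type0). \(ν : Type0). \(z : θ). \(σ : ν). z
type:
  Pi (θ : Type0). Pi (ν : Type0). θ -> ν -> θ
observation: 13 normal-order steps separate the term from its normal form.


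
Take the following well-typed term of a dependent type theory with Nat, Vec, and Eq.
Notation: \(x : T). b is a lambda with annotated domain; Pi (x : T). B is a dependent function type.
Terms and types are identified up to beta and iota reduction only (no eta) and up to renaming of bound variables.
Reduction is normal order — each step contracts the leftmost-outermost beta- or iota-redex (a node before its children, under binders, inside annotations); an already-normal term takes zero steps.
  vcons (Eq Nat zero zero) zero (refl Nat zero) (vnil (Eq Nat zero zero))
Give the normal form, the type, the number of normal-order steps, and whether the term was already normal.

reduced normal form:
  vcons (Eq Nat zero zero) zero (refl Nat zero) (vnil (Eq Nat zero zero))
the term's type:
  Vec (Eq Nat zero zero) (succ zero)
reduction steps (normal order): 0
started in normal form: yes


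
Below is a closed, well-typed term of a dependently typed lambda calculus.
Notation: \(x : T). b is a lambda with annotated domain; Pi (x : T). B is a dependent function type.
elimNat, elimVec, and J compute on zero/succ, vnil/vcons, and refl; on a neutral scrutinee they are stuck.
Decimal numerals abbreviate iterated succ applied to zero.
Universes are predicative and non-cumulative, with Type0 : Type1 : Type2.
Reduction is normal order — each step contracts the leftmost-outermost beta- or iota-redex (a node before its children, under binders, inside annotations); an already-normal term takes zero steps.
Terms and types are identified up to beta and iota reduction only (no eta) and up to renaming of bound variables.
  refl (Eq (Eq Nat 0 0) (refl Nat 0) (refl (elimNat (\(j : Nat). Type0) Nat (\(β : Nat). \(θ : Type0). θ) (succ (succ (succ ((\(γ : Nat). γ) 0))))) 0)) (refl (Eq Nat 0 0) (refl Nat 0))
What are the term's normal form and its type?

normal form:
  refl (Eq (Eq Nat 0 0) (refl Nat 0) (refl Nat 0)) (refl (Eq Nat 0 0) (refl Nat 0))
inferred type:
  Eq (Eq (Eq Nat 0 0) (refl Nat 0) (refl Nat 0)) (refl (Eq Nat 0 0) (refl Nat 0)) (refl (Eq Nat 0 0) (refl Nat 0))
observation: 11 normal-order steps separate the term from its normal form.


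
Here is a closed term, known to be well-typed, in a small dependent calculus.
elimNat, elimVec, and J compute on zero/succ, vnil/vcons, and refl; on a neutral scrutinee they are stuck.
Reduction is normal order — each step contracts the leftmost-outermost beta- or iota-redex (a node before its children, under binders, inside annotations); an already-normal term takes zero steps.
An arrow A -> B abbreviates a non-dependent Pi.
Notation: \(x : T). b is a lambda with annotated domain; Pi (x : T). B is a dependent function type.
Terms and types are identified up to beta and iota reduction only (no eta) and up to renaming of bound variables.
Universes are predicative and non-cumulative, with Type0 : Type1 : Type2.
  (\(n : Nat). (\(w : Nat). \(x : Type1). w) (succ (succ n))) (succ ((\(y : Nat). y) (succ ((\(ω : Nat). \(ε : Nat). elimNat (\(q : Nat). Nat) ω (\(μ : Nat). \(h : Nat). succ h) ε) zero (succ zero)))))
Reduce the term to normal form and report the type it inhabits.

normal form:
  \(n : Type1). succ (succ (succ (succ (succ zero))))
inferred type:
  Type1 -> Nat
observation: 9 normal-order steps separate the term from its normal form.


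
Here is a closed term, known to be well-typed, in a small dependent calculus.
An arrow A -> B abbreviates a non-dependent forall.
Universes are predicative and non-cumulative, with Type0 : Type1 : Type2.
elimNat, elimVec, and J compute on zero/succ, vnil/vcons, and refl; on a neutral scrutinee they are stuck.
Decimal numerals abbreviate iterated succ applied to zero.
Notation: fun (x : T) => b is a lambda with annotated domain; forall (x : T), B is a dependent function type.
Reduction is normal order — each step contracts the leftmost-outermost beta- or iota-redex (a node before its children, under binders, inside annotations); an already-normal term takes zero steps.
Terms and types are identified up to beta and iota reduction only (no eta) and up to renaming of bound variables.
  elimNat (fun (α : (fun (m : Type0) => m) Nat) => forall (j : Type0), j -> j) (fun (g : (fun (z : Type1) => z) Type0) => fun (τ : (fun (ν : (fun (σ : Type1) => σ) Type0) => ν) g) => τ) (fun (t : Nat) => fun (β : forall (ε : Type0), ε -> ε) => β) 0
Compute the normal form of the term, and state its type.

normal form:
  fun (α : Type0) => fun (m : α) => m
the term's type:
  forall (α : Type0), α -> α
observation: normalization takes exactly 3 steps under the normal-order strategy.


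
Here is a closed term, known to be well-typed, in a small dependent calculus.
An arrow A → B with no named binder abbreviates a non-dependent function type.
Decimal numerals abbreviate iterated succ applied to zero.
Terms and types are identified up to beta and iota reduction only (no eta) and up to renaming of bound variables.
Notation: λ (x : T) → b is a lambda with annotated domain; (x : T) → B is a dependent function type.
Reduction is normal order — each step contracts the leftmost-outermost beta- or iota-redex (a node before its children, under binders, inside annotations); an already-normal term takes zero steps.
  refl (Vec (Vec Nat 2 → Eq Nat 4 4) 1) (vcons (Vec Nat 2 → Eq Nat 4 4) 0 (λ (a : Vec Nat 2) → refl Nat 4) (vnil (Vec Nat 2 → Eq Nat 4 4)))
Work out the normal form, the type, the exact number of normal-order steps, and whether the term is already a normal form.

resulting normal form:
  refl (Vec (Vec Nat 2 → Eq Nat 4 4) 1) (vcons (Vec Nat 2 → Eq Nat 4 4) 0 (λ (a : Vec Nat 2) → refl Nat 4) (vnil (Vec Nat 2 → Eq Nat 4 4)))
inferred type:
  Eq (Vec (Vec Nat 2 → Eq Nat 4 4) 1) (vcons (Vec Nat 2 → Eq Nat 4 4) 0 (λ (a : Vec Nat 2) → refl Nat 4) (vnil (Vec Nat 2 → Eq Nat 4 4))) (vcons (Vec Nat 2 → Eq Nat 4 4) 0 (λ (l : Vec Nat 2) → refl Nat 4) (vnil (Vec Nat 2 → Eq Nat 4 4)))
steps to reach normal form (normal order): 0
already normal: yes


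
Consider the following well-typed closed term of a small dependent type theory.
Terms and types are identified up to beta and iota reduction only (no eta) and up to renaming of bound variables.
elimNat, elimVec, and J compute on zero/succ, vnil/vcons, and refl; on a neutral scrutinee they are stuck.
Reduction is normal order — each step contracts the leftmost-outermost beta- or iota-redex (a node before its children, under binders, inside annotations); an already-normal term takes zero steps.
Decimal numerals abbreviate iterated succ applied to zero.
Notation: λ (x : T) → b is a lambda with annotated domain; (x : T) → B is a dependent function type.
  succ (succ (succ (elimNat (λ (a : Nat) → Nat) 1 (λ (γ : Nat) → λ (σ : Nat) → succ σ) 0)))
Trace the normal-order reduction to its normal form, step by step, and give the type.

normal-order reduction sequence:
  succ (succ (succ (elimNat (λ (a : Nat) → Nat) 1 (λ (γ : Nat) → λ (σ : Nat) → succ σ) 0)))
  ~> 4
the term's type:
  Nat


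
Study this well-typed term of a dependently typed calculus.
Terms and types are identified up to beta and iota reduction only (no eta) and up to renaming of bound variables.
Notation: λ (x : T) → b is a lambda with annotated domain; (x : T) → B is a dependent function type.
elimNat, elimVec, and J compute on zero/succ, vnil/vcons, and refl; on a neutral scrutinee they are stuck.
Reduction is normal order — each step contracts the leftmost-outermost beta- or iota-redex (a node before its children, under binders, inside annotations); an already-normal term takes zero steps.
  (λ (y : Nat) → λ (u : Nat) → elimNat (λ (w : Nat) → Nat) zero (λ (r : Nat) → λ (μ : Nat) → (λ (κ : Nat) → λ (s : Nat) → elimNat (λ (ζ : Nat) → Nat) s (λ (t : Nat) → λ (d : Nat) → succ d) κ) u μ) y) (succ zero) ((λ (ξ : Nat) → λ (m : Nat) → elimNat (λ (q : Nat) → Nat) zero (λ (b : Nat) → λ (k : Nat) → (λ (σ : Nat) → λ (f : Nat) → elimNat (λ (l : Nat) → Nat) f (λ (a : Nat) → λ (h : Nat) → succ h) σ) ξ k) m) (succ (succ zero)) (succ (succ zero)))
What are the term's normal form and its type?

resulting normal form:
  succ (succ (succ (succ zero)))
the term's type:
  Nat
observation: contracting a beta-redex first, the term normalizes in 48 steps.


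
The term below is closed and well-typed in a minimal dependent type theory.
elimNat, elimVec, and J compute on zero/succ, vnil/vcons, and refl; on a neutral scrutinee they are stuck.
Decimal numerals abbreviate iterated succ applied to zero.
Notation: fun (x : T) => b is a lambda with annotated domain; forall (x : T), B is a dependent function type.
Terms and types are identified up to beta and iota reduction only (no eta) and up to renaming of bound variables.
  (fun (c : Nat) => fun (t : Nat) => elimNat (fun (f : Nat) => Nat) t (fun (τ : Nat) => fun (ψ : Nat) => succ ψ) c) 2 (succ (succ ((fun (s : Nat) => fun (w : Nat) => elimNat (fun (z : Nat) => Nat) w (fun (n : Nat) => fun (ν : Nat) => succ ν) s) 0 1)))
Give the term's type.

the term's type:
  Nat


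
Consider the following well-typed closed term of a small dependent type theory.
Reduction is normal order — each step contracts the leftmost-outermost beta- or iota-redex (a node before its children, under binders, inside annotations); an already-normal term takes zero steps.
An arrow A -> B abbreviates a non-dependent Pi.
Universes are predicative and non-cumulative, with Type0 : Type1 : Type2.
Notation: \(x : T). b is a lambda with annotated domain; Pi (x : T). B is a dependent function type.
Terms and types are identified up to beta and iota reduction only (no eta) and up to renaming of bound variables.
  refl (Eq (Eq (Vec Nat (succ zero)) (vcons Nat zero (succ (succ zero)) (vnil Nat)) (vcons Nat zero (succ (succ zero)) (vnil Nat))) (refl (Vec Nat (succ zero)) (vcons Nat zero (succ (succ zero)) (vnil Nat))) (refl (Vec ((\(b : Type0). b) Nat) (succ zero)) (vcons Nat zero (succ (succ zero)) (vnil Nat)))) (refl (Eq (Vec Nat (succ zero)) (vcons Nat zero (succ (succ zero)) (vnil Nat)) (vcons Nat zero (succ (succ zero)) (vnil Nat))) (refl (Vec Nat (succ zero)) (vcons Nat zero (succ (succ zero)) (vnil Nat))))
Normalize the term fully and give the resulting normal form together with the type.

resulting normal form:
  refl (Eq (Eq (Vec Nat (succ zero)) (vcons Nat zero (succ (succ zero)) (vnil Nat)) (vcons Nat zero (succ (succ zero)) (vnil Nat))) (refl (Vec Nat (succ zero)) (vcons Nat zero (succ (succ zero)) (vnil Nat))) (refl (Vec Nat (succ zero)) (vcons Nat zero (succ (succ zero)) (vnil Nat)))) (refl (Eq (Vec Nat (succ zero)) (vcons Nat zero (succ (succ zero)) (vnil Nat)) (vcons Nat zero (succ (succ zero)) (vnil Nat))) (refl (Vec Nat (succ zero)) (vcons Nat zero (succ (succ zero)) (vnil Nat))))
type:
  Eq (Eq (Eq (Vec Nat (succ zero)) (vcons Nat zero (succ (succ zero)) (vnil Nat)) (vcons Nat zero (succ (succ zero)) (vnil Nat))) (refl (Vec Nat (succ zero)) (vcons Nat zero (succ (succ zero)) (vnil Nat))) (refl (Vec Nat (succ zero)) (vcons Nat zero (succ (succ zero)) (vnil Nat)))) (refl (Eq (Vec Nat (succ zero)) (vcons Nat zero (succ (succ zero)) (vnil Nat)) (vcons Nat zero (succ (succ zero)) (vnil Nat))) (refl (Vec Nat (succ zero)) (vcons Nat zero (succ (succ zero)) (vnil Nat)))) (refl (Eq (Vec Nat (succ zero)) (vcons Nat zero (succ (succ zero)) (vnil Nat)) (vcons Nat zero (succ (succ zero)) (vnil Nat))) (refl (Vec Nat (succ zero)) (vcons Nat zero (succ (succ zero)) (vnil Nat))))


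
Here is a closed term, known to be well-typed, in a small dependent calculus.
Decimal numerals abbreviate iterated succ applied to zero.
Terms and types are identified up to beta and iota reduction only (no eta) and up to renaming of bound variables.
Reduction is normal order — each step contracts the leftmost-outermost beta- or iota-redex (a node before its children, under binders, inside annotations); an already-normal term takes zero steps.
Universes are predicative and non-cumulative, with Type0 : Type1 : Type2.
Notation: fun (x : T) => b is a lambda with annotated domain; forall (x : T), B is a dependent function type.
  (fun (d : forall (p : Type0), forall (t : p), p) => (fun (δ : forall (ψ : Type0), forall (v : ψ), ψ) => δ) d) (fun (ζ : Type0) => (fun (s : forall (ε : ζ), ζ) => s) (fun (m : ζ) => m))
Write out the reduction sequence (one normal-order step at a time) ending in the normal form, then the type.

reduction (normal order):
  (fun (d : forall (p : Type0), forall (t : p), p) => (fun (δ : forall (ψ : Type0), forall (v : ψ), ψ) => δ) d) (fun (ζ : Type0) => (fun (s : forall (ε : ζ), ζ) => s) (fun (m : ζ) => m))
  ~> (fun (d : forall (p : Type0), forall (t : p), p) => d) (fun (δ : Type0) => (fun (ψ : forall (v : δ), δ) => ψ) (fun (ζ : δ) => ζ))
  ~> fun (d : Type0) => (fun (p : forall (t : d), d) => p) (fun (δ : d) => δ)
  ~> fun (d : Type0) => fun (p : d) => p
inferred type:
  forall (d : Type0), forall (p : d), d
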